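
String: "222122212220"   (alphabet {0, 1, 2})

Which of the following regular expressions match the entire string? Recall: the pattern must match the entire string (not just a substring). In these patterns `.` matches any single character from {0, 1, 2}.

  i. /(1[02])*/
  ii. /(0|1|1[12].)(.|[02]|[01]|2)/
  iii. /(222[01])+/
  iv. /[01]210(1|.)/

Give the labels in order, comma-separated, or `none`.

iii

i → no match
ii → no match
iii → match
iv → no match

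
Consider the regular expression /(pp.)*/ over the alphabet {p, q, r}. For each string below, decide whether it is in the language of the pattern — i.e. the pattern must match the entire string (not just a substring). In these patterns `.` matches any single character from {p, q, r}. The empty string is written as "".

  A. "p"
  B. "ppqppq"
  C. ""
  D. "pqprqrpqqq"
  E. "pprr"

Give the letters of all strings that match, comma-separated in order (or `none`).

A → no match
B → match
C → match
D → no match
E → no match

B, C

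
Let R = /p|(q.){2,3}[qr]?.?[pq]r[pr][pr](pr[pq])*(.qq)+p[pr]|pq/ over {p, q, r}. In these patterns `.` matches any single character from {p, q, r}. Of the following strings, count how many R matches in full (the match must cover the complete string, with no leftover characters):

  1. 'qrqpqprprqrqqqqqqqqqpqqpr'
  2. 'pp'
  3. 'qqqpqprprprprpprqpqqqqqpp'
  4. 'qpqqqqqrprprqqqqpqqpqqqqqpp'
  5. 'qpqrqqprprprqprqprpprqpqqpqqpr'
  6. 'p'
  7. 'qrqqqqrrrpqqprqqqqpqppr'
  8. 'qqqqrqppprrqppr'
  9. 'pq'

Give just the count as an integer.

1 → no match
2 → no match
3 → match
4 → match
5 → match
6 → match
7 → no match
8 → no match
9 → match
Total matched: 5

5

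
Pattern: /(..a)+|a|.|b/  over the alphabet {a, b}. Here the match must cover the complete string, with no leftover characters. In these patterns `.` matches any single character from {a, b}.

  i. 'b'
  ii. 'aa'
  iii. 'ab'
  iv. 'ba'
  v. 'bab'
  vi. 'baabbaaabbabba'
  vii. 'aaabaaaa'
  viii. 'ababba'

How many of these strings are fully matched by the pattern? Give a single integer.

i → match
ii → no match
iii → no match
iv → no match
v → no match
vi → no match
vii → no match
viii → match
Total matched: 2

2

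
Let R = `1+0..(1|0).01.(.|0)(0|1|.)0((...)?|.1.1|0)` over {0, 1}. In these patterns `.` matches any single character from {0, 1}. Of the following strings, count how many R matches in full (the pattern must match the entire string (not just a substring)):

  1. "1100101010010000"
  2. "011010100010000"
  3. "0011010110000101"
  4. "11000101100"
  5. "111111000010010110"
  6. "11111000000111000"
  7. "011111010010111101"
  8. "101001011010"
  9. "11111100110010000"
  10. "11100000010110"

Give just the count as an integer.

1 → match
2 → no match — must start with "1"
3 → no match — must start with "1"
4 → no match
5 → no match
6 → match
7 → no match — must start with "1"
8 → match
9 → match
10 → match
Total matched: 5

5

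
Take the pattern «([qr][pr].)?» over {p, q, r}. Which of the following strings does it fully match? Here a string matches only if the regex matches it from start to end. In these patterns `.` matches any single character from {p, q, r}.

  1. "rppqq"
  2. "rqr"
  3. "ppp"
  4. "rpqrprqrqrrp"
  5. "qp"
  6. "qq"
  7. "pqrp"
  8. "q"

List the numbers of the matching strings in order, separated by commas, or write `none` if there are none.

none

1 → no match
2 → no match
3 → no match
4 → no match
5 → no match
6 → no match
7 → no match
8 → no match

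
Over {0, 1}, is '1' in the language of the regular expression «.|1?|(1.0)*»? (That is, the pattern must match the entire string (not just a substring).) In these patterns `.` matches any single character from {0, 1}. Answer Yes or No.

Yes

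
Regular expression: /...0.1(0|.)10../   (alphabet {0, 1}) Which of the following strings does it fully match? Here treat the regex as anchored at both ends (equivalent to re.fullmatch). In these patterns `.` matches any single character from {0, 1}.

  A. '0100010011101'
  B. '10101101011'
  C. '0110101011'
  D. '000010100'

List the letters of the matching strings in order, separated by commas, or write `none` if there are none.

A → no match
B → match
C → no match
D → no match

B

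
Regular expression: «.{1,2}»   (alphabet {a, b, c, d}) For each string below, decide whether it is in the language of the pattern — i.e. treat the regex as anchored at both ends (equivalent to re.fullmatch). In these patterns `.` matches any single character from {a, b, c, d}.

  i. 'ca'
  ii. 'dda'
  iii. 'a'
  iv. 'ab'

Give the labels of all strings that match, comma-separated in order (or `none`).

i, iii, iv

i → match
ii → no match
iii → match
iv → match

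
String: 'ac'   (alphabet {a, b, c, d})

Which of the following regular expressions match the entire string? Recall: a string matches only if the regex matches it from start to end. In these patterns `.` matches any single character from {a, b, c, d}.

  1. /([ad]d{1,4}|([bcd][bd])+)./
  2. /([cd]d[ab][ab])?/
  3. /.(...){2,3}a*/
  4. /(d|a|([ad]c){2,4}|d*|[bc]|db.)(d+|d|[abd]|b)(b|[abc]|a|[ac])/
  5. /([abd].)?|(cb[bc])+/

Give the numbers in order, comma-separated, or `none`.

4, 5

1 → no match
2 → no match
3 → no match
4 → match
5 → match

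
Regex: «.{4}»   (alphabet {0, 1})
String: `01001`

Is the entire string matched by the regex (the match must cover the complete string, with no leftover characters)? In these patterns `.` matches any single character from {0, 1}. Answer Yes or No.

No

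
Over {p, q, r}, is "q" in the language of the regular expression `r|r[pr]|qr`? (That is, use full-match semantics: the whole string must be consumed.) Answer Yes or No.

No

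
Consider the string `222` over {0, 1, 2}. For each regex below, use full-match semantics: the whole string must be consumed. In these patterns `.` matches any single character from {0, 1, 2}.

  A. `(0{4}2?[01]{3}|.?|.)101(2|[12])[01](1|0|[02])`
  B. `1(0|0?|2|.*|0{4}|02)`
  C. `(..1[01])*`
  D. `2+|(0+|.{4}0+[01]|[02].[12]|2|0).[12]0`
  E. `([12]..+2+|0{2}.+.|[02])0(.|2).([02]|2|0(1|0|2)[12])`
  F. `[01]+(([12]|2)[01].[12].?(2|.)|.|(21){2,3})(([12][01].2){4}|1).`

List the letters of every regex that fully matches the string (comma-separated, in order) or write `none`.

D

A → no match
B → no match — must start with `1`
C → no match
D → match
E → no match
F → no match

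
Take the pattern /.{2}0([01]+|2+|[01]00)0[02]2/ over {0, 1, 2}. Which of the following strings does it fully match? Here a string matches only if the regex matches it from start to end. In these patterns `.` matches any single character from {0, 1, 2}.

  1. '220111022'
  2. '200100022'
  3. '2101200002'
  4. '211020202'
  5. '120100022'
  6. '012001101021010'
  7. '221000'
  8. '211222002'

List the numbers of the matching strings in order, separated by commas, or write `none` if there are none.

1, 2, 5

1 → match
2 → match
3 → no match
4 → no match
5 → match
6 → no match — must end with '2'
7 → no match — must end with '2'
8 → no match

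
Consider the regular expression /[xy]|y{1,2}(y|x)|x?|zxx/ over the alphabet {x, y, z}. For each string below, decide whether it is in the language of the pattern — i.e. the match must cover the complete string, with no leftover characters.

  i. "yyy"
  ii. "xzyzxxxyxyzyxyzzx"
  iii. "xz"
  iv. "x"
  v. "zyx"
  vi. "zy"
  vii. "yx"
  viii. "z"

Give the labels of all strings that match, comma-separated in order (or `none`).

i, iv, vii

i → match
ii → no match
iii → no match
iv → match
v → no match
vi → no match
vii → match
viii → no match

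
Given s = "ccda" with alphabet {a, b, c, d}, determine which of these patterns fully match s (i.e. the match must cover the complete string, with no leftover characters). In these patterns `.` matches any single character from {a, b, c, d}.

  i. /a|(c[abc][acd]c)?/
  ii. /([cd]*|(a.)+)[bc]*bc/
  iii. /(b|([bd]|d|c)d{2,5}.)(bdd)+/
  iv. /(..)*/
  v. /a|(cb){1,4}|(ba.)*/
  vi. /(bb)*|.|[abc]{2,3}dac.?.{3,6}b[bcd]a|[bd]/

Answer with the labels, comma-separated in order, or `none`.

i → no match
ii → no match — must end with "bc"
iii → no match — must end with "bdd"
iv → match
v → no match
vi → no match

iv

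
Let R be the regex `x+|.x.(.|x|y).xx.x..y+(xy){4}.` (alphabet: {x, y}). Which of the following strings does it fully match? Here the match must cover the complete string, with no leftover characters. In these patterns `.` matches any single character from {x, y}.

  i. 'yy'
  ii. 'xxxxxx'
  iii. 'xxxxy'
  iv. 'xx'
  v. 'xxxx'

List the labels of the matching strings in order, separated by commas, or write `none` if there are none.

ii, iv, v

i → no match
ii → match
iii → no match
iv → match
v → match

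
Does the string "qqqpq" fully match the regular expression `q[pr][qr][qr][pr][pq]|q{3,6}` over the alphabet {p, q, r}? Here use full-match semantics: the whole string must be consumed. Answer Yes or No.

No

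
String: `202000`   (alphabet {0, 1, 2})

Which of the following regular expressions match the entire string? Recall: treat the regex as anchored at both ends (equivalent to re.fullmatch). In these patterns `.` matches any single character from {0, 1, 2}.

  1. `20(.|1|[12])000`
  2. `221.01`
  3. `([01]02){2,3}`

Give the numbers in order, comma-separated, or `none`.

1

1 → match
2 → no match — must start with `221`
3 → no match — must end with `02`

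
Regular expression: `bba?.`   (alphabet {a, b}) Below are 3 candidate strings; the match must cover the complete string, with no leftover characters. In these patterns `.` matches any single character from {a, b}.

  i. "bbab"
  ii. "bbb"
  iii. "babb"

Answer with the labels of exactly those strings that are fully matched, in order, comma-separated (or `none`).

i, ii

i → match
ii → match
iii → no match — must start with "bb"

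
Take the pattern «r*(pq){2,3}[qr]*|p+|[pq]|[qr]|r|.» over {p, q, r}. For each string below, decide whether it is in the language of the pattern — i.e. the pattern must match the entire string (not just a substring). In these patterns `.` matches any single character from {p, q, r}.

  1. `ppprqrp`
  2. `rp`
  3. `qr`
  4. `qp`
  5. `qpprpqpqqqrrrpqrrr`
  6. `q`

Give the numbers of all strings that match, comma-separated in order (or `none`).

1 → no match
2 → no match
3 → no match
4 → no match
5 → no match
6 → match

6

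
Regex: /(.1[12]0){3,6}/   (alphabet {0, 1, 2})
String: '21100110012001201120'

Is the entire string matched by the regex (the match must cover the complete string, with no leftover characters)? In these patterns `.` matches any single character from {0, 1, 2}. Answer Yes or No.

Yes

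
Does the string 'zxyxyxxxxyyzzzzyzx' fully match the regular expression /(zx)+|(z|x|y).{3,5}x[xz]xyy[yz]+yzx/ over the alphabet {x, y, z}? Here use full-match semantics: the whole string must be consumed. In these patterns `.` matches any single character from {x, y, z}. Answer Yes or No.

Yes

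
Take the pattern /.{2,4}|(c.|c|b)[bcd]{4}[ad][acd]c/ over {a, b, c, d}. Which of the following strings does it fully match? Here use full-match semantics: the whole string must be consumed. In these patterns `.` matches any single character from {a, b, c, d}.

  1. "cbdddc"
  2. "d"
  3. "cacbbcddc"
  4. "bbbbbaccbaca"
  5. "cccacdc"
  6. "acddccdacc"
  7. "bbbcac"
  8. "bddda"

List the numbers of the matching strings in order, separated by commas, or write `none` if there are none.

1. "cbdddc" → no match
2. "d" → no match
3. "cacbbcddc" → match
4. "bbbbbaccbaca" → no match
5. "cccacdc" → no match
6. "acddccdacc" → no match
7. "bbbcac" → no match
8. "bddda" → no match

3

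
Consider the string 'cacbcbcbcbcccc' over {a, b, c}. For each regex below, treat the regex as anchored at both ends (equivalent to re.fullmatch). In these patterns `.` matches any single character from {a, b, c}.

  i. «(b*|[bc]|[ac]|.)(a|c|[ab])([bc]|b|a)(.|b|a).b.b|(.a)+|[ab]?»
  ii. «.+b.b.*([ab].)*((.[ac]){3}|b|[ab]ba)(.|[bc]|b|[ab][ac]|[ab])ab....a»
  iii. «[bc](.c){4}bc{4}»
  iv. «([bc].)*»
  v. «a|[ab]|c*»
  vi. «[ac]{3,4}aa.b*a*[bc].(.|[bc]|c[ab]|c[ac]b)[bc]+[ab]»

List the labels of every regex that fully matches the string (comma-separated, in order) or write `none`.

i → no match
ii → no match — must end with 'a'
iii → match
iv → match
v → no match
vi → no match

iii, iv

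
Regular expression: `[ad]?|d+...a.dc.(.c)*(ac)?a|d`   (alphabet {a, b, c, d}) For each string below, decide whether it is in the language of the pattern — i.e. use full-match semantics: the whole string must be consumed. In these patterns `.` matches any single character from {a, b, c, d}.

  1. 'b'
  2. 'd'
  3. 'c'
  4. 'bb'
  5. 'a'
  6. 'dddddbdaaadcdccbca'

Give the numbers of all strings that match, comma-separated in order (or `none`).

2, 5, 6

1 → no match
2 → match
3 → no match
4 → no match
5 → match
6 → match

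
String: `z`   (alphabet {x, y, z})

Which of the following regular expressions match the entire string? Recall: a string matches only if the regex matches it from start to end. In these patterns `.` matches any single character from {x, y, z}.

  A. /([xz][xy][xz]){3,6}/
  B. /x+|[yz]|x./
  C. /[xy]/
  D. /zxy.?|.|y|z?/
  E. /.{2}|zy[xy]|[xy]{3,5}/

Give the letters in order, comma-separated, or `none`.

A → no match
B → match
C → no match
D → match
E → no match

B, D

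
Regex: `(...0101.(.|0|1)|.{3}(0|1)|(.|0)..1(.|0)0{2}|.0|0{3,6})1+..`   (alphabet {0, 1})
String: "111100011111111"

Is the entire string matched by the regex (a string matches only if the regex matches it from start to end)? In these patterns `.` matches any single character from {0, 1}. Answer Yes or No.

Yes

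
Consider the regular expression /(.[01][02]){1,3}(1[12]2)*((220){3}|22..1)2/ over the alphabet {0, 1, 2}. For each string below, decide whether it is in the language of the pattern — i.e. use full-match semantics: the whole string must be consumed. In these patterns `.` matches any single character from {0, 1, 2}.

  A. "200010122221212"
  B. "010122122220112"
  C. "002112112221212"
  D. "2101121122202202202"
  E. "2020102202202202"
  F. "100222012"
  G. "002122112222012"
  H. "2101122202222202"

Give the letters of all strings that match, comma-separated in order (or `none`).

A, B, C, D, E, F, G

A → match
B → match
C → match
D → match
E → match
F → match
G → match
H → no match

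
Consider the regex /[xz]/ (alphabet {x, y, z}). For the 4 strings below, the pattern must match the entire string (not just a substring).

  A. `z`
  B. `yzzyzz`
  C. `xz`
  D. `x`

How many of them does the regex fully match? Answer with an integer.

2

A → match
B → no match
C → no match
D → match
Total matched: 2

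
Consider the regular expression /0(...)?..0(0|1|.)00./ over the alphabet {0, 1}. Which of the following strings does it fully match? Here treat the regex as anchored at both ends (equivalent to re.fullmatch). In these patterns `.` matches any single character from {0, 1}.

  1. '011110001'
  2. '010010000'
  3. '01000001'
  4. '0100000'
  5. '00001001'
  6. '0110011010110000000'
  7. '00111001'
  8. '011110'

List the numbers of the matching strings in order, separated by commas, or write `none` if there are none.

1. '011110001' → no match
2. '010010000' → no match
3. '01000001' → match
4. '0100000' → no match
5. '00001001' → match
6 → no match
7. '00111001' → no match
8. '011110' → no match

3, 5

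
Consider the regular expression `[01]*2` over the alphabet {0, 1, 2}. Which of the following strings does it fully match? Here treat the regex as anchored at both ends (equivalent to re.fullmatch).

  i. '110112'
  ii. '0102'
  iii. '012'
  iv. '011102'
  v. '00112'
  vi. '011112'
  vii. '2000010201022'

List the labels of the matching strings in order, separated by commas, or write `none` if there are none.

i, ii, iii, iv, v, vi

i. '110112' → match
ii. '0102' → match
iii. '012' → match
iv. '011102' → match
v. '00112' → match
vi. '011112' → match
vii → no match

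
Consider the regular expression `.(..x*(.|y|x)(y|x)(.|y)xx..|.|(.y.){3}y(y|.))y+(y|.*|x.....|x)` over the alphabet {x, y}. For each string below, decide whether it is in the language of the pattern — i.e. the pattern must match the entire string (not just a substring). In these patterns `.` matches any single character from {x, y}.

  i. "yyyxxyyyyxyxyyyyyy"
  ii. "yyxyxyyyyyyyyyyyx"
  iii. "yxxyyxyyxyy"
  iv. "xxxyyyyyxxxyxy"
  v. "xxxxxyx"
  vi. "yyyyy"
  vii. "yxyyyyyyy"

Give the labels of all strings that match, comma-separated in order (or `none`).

i, vi, vii

i → match
ii → no match
iii → no match
iv → no match
v → no match
vi → match
vii → match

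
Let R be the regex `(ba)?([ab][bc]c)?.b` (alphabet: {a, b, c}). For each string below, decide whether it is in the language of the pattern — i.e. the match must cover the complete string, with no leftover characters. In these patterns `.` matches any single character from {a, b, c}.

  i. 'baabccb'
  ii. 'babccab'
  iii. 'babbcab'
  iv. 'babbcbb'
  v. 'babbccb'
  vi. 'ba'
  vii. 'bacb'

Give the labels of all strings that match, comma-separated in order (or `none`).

i, ii, iii, iv, v, vii

i. 'baabccb' → match
ii. 'babccab' → match
iii. 'babbcab' → match
iv. 'babbcbb' → match
v. 'babbccb' → match
vi. 'ba' → no match — must end with 'b'
vii. 'bacb' → match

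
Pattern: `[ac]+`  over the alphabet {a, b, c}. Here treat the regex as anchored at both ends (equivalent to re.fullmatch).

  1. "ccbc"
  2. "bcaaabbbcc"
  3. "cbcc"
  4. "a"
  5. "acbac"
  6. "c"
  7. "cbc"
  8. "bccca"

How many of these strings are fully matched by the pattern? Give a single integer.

1. "ccbc" → no match
2. "bcaaabbbcc" → no match
3. "cbcc" → no match
4. "a" → match
5. "acbac" → no match
6. "c" → match
7. "cbc" → no match
8. "bccca" → no match
Total matched: 2

2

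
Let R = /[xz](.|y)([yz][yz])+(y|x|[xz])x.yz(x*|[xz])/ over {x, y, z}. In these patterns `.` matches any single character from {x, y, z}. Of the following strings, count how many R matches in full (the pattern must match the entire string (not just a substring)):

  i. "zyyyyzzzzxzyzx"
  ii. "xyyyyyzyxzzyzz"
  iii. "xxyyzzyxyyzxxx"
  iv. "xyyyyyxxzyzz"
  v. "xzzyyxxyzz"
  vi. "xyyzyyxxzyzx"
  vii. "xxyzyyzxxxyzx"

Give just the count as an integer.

i → match
ii → no match
iii → match
iv → match
v → match
vi → match
vii → no match
Total matched: 5

5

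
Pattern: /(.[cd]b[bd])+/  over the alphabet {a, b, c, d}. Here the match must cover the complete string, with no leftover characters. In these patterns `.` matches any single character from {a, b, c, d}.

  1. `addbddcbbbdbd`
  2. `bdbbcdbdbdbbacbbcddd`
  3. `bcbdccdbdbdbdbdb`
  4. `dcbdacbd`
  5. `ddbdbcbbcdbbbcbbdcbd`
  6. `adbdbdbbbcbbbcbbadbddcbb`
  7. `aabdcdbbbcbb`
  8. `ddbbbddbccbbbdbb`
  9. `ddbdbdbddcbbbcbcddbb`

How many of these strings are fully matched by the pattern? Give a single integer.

1 → no match
2 → no match
3 → no match
4 → match
5 → match
6 → match
7 → no match
8 → no match
9 → no match
Total matched: 3

3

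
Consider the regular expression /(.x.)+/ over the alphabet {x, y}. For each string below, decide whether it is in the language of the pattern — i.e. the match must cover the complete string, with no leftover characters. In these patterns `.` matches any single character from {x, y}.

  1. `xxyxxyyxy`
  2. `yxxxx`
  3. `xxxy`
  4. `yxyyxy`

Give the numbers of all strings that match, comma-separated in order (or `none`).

1, 4

1 → match
2 → no match
3 → no match
4 → match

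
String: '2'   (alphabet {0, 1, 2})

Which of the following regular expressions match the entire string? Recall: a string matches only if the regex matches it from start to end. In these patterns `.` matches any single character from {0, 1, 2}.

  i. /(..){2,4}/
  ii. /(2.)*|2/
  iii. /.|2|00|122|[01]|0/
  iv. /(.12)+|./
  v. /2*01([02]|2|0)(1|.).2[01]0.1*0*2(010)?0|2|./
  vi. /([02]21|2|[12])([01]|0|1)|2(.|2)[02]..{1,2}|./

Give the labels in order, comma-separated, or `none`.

ii, iii, iv, v, vi

i → no match
ii → match
iii → match
iv → match
v → match
vi → match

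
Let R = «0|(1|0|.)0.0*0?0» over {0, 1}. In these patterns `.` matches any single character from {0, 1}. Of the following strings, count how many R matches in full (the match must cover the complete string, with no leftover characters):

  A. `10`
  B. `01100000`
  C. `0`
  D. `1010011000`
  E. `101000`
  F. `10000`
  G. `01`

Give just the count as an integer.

3

A → no match
B → no match
C → match
D → no match
E → match
F → match
G → no match — must end with `0`
Total matched: 3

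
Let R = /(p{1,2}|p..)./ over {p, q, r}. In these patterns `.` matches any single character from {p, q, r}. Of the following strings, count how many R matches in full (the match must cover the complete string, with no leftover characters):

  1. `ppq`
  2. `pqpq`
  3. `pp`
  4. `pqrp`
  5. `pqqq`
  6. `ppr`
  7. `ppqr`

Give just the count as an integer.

7

1 → match
2 → match
3 → match
4 → match
5 → match
6 → match
7 → match
Total matched: 7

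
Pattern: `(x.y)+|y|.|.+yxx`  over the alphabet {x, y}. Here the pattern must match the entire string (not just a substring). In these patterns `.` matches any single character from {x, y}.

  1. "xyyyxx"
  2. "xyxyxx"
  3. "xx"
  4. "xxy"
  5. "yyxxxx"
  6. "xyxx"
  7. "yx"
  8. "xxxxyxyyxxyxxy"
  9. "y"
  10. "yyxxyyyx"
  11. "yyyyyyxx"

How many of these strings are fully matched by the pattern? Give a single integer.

1 → match
2 → match
3 → no match
4 → match
5 → no match
6 → match
7 → no match
8 → no match
9 → match
10 → no match
11 → match
Total matched: 6

6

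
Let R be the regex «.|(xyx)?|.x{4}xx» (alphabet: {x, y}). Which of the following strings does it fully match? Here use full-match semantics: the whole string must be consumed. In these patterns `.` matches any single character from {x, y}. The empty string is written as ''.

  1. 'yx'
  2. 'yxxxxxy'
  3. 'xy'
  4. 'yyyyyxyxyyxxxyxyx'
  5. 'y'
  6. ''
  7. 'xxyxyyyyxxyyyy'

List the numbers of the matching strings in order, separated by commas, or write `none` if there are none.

1 → no match
2 → no match
3 → no match
4 → no match
5 → match
6 → match
7 → no match

5, 6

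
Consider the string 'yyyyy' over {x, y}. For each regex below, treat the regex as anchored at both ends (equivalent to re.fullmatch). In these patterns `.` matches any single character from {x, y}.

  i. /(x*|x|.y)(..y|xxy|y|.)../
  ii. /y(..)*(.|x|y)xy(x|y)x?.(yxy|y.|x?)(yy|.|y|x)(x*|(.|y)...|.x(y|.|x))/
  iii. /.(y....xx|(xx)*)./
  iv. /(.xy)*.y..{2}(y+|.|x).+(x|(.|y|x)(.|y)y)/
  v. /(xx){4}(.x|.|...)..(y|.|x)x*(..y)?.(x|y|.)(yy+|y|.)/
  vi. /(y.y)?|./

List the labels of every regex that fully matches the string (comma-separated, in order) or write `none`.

i

i → match
ii → no match
iii → no match
iv → no match
v → no match — must start with 'xx'
vi → no match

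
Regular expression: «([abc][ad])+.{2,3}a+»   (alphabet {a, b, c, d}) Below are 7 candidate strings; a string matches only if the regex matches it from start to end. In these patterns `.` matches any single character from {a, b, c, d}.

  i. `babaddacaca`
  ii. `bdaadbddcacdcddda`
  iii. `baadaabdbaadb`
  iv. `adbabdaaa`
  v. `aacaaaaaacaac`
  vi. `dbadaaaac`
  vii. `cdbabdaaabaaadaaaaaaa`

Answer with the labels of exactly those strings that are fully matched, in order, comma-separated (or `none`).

i → no match
ii → no match
iii → no match — must end with `a`
iv → match
v → no match — must end with `a`
vi → no match — must end with `a`
vii → no match

iv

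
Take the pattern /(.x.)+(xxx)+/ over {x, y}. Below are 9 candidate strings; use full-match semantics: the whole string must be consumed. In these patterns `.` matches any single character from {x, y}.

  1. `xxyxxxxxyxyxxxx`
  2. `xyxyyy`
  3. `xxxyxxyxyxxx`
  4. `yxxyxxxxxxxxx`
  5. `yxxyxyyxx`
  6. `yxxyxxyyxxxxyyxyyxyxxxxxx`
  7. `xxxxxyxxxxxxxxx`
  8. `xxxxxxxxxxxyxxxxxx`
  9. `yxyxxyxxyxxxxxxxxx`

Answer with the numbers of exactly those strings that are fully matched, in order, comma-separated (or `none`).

1 → no match
2 → no match — must end with `xxx`
3 → match
4 → no match
5 → no match — must end with `xxx`
6 → no match
7 → match
8 → match
9 → match

3, 7, 8, 9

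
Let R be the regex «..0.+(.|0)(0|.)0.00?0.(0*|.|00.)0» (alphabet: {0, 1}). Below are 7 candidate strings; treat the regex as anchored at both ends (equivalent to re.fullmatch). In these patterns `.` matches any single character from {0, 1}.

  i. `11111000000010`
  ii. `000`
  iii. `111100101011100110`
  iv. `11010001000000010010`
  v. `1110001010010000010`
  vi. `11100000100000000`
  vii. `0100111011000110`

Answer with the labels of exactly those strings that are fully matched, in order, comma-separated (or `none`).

iv

i → no match
ii → no match
iii → no match
iv → match
v → no match
vi → no match
vii → no match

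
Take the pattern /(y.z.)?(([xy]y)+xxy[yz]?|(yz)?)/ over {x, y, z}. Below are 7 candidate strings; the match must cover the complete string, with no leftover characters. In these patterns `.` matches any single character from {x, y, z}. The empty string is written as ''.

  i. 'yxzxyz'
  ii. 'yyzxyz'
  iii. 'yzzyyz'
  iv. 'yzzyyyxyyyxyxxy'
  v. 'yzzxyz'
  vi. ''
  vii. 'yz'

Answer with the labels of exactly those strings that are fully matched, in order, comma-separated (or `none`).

i, ii, iii, iv, v, vi, vii

i → match
ii → match
iii → match
iv → match
v → match
vi → match
vii → match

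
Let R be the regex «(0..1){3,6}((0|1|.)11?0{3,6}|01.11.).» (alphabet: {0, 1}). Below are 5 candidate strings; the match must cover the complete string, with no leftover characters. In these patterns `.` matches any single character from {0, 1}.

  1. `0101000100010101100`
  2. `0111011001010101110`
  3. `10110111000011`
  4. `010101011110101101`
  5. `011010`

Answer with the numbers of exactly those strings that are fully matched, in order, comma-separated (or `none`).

1

1 → match
2 → no match
3 → no match — must start with `0`
4 → no match
5. `011010` → no match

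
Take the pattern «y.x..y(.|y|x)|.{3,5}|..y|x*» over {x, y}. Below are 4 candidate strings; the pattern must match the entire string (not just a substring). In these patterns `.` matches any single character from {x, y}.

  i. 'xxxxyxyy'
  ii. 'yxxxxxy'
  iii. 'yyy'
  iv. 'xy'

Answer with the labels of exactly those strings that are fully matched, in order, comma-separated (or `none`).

i. 'xxxxyxyy' → no match
ii. 'yxxxxxy' → no match
iii. 'yyy' → match
iv. 'xy' → no match

iii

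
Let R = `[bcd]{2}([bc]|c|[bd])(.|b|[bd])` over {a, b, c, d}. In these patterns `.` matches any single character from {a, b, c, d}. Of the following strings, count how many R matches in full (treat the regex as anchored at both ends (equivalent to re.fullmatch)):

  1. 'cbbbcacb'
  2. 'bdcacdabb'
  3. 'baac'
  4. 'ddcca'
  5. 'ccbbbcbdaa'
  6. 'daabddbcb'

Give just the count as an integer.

1 → no match
2 → no match
3 → no match
4 → no match
5 → no match
6 → no match
Total matched: 0

0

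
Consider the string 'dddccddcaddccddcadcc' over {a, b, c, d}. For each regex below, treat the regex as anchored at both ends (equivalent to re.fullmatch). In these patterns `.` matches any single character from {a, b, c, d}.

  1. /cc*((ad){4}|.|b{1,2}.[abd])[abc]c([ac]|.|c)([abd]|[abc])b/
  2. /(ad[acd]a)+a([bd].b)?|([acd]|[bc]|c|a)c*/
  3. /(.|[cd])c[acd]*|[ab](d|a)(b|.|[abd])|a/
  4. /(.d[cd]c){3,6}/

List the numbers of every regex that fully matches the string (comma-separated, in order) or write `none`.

4

1 → no match — must start with 'c'
2 → no match
3 → no match
4 → match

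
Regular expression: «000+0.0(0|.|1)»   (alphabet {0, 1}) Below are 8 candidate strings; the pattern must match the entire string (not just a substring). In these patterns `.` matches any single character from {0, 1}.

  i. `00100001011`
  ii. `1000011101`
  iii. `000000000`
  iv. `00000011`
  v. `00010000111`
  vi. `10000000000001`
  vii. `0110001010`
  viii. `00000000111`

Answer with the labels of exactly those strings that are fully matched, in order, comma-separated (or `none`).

i → no match — must start with `000`
ii → no match — must start with `000`
iii → match
iv → no match
v → no match
vi → no match — must start with `000`
vii → no match — must start with `000`
viii → no match

iii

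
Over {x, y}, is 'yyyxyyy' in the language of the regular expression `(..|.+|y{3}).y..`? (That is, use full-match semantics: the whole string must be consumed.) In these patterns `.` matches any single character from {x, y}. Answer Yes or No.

Yes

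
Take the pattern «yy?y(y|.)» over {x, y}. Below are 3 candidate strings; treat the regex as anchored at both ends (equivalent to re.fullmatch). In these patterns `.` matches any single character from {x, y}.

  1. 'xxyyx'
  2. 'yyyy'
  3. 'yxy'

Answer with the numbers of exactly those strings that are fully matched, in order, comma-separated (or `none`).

1 → no match — must start with 'y'
2 → match
3 → no match

2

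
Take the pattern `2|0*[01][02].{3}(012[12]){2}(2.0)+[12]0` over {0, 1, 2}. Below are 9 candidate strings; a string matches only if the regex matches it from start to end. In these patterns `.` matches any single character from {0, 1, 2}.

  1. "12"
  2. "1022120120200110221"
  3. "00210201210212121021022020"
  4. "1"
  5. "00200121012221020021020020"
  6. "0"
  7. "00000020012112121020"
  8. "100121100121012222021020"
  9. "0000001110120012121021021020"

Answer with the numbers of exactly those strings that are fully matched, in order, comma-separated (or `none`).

none

1 → no match
2 → no match
3 → no match
4 → no match
5 → no match
6 → no match
7 → no match
8 → no match
9 → no match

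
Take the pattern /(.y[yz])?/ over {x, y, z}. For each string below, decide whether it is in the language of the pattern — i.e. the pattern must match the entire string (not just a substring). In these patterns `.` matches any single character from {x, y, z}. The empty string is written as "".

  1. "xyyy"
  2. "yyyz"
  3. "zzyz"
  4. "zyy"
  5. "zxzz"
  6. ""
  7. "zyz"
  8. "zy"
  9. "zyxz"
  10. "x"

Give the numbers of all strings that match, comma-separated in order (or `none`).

1 → no match
2 → no match
3 → no match
4 → match
5 → no match
6 → match
7 → match
8 → no match
9 → no match
10 → no match

4, 6, 7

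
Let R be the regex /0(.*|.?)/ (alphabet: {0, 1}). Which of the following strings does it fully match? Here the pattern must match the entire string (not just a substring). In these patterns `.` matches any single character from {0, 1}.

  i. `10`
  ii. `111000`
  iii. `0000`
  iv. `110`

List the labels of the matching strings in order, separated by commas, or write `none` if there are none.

iii

i → no match — must start with `0`
ii → no match — must start with `0`
iii → match
iv → no match — must start with `0`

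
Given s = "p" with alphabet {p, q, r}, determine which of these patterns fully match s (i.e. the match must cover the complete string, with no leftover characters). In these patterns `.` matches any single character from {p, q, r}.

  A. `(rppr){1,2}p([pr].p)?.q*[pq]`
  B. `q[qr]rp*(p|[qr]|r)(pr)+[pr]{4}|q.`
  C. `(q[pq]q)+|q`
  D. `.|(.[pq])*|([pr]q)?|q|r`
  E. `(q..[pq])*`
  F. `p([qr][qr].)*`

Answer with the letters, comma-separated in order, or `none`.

D, F

A → no match — must start with "rppr"
B → no match — must start with "q"
C → no match — must start with "q"
D → match
E → no match
F → match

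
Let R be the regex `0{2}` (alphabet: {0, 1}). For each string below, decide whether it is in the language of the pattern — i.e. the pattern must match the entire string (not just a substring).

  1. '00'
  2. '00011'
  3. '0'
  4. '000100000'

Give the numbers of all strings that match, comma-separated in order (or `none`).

1 → match
2 → no match — must end with '0'
3 → no match
4 → no match

1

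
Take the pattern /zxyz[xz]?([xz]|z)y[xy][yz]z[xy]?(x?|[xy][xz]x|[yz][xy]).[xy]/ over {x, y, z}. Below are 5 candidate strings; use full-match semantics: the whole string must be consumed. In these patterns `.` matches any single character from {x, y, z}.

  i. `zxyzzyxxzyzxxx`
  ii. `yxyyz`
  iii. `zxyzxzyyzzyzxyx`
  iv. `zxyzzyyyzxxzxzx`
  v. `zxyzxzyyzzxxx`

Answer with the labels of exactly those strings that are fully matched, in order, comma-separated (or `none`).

iii, iv, v

i → no match
ii → no match — must start with `zxyz`
iii → match
iv → match
v → match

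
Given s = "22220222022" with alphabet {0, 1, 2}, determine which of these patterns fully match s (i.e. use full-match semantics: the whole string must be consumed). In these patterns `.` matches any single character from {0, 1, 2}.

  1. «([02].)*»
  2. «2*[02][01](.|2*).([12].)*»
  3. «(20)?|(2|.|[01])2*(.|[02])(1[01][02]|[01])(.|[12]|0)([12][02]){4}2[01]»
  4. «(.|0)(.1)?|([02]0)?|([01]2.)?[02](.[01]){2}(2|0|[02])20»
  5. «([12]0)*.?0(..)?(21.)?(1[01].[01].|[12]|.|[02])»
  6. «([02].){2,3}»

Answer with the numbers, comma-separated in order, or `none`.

2

1 → no match
2 → match
3 → no match
4 → no match
5 → no match
6 → no match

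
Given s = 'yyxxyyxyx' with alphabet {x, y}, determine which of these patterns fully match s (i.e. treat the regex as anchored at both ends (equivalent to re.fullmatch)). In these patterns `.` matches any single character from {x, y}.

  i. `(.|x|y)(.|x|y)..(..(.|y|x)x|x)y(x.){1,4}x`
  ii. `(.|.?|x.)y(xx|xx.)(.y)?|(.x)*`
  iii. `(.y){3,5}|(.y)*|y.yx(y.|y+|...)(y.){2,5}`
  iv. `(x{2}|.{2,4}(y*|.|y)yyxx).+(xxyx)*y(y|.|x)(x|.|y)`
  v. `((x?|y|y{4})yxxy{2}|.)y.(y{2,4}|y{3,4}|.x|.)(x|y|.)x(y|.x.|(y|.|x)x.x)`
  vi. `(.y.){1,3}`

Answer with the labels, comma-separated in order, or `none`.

i → no match
ii → no match
iii → no match
iv → no match
v → no match
vi → match

vi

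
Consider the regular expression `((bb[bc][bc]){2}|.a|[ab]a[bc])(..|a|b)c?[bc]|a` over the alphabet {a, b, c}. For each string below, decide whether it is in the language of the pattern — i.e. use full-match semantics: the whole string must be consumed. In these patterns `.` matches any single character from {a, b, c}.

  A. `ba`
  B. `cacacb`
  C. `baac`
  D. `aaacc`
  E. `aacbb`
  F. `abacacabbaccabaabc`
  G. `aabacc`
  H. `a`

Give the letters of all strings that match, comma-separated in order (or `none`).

A → no match
B → match
C → match
D → match
E → match
F → no match
G → match
H → match

B, C, D, E, G, H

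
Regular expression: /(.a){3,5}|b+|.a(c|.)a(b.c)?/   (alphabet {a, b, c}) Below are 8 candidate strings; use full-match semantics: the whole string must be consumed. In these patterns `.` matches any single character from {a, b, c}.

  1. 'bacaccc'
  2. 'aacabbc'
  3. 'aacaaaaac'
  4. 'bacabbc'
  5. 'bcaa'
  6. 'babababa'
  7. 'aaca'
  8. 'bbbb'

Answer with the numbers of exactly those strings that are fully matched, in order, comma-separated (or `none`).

1 → no match
2 → match
3 → no match
4 → match
5 → no match
6 → match
7 → match
8 → match

2, 4, 6, 7, 8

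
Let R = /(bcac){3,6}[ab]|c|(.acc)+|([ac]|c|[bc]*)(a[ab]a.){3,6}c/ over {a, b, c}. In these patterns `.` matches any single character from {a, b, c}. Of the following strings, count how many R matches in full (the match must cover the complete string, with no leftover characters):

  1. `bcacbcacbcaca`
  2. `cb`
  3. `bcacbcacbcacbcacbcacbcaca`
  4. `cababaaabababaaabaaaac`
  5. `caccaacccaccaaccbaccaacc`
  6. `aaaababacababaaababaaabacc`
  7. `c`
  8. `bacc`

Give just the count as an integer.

1 → match
2 → no match
3 → match
4 → match
5 → match
6 → match
7 → match
8 → match
Total matched: 7

7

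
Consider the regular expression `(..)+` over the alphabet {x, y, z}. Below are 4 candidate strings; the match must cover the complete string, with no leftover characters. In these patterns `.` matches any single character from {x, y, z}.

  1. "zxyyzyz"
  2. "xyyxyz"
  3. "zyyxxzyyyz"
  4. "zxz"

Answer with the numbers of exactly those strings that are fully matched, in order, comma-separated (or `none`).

2, 3

1 → no match
2 → match
3 → match
4 → no match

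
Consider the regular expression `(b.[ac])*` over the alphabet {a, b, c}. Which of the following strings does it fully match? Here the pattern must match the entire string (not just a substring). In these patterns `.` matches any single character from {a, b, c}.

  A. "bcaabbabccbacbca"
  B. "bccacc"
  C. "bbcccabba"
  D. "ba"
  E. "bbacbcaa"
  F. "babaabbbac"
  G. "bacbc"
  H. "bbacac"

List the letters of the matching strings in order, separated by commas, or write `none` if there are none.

A → no match
B. "bccacc" → no match
C. "bbcccabba" → no match
D. "ba" → no match
E. "bbacbcaa" → no match
F. "babaabbbac" → no match
G. "bacbc" → no match
H. "bbacac" → no match

none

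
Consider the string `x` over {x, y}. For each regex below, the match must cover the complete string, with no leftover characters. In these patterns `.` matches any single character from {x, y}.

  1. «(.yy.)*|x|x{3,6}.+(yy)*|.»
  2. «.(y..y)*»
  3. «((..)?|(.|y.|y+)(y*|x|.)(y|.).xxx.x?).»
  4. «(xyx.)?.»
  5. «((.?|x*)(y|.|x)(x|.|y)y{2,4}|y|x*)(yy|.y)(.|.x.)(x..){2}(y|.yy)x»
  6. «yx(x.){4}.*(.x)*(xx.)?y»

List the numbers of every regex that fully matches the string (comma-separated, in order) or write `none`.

1 → match
2 → match
3 → match
4 → match
5 → no match
6 → no match — must start with `yxx`

1, 2, 3, 4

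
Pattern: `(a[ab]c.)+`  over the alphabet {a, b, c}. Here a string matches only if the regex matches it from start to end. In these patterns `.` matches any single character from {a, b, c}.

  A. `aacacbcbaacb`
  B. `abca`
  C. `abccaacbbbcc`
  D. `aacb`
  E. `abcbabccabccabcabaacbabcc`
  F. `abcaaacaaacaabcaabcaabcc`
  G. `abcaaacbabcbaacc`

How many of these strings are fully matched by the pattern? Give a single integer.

4

A → no match
B → match
C → no match
D → match
E → no match
F → match
G → match
Total matched: 4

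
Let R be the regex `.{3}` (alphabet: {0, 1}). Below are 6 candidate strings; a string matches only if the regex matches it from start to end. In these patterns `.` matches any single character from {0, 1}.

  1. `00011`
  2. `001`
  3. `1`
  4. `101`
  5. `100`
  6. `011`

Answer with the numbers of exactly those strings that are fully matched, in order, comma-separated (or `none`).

2, 4, 5, 6

1 → no match
2 → match
3 → no match
4 → match
5 → match
6 → match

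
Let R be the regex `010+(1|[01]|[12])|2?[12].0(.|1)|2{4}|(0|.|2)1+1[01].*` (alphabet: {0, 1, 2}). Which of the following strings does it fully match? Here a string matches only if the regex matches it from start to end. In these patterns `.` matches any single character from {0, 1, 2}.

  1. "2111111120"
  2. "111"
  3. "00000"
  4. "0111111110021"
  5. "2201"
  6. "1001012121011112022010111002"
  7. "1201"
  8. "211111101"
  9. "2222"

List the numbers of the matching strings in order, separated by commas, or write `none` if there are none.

1, 4, 5, 7, 8, 9

1. "2111111120" → match
2. "111" → no match
3. "00000" → no match
4 → match
5. "2201" → match
6 → no match
7. "1201" → match
8. "211111101" → match
9. "2222" → match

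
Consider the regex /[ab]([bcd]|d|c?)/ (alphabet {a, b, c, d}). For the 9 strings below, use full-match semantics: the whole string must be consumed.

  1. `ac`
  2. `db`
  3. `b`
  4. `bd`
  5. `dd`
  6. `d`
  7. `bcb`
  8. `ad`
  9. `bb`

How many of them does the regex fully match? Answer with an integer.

5

1 → match
2 → no match
3 → match
4 → match
5 → no match
6 → no match
7 → no match
8 → match
9 → match
Total matched: 5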